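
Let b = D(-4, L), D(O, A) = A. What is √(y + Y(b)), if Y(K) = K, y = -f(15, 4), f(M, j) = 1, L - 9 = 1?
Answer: 3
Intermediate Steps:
L = 10 (L = 9 + 1 = 10)
y = -1 (y = -1*1 = -1)
b = 10
√(y + Y(b)) = √(-1 + 10) = √9 = 3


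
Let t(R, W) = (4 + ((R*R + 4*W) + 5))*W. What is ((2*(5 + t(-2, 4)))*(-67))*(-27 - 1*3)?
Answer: 486420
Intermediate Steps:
t(R, W) = W*(9 + R² + 4*W) (t(R, W) = (4 + ((R² + 4*W) + 5))*W = (4 + (5 + R² + 4*W))*W = (9 + R² + 4*W)*W = W*(9 + R² + 4*W))
((2*(5 + t(-2, 4)))*(-67))*(-27 - 1*3) = ((2*(5 + 4*(9 + (-2)² + 4*4)))*(-67))*(-27 - 1*3) = ((2*(5 + 4*(9 + 4 + 16)))*(-67))*(-27 - 3) = ((2*(5 + 4*29))*(-67))*(-30) = ((2*(5 + 116))*(-67))*(-30) = ((2*121)*(-67))*(-30) = (242*(-67))*(-30) = -16214*(-30) = 486420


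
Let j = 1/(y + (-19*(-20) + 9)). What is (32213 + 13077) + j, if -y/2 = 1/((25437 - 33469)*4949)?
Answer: 350157235347514/7731446577 ≈ 45290.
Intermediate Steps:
y = 1/19875184 (y = -2/((25437 - 33469)*4949) = -2/((-8032)*4949) = -(-1)/(4016*4949) = -2*(-1/39750368) = 1/19875184 ≈ 5.0314e-8)
j = 19875184/7731446577 (j = 1/(1/19875184 + (-19*(-20) + 9)) = 1/(1/19875184 + (380 + 9)) = 1/(1/19875184 + 389) = 1/(7731446577/19875184) = 19875184/7731446577 ≈ 0.0025707)
(32213 + 13077) + j = (32213 + 13077) + 19875184/7731446577 = 45290 + 19875184/7731446577 = 350157235347514/7731446577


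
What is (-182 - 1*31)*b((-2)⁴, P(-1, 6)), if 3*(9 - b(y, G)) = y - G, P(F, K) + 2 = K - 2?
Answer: -923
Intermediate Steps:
P(F, K) = -4 + K (P(F, K) = -2 + (K - 2) = -2 + (-2 + K) = -4 + K)
b(y, G) = 9 - y/3 + G/3 (b(y, G) = 9 - (y - G)/3 = 9 + (-y/3 + G/3) = 9 - y/3 + G/3)
(-182 - 1*31)*b((-2)⁴, P(-1, 6)) = (-182 - 1*31)*(9 - ⅓*(-2)⁴ + (-4 + 6)/3) = (-182 - 31)*(9 - ⅓*16 + (⅓)*2) = -213*(9 - 16/3 + ⅔) = -213*13/3 = -923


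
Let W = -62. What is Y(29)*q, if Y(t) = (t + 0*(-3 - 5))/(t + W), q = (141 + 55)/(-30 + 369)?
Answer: -5684/11187 ≈ -0.50809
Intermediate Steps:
q = 196/339 ≈ 0.57817
Y(t) = t/(-62 + t) (Y(t) = (t + 0*(-3 - 5))/(t - 62) = (t + 0*(-8))/(-62 + t) = (t + 0)/(-62 + t) = t/(-62 + t))
Y(29)*q = (29/(-62 + 29))*(196/339) = (29/(-33))*(196/339) = (29*(-1/33))*(196/339) = -29/33*196/339 = -5684/11187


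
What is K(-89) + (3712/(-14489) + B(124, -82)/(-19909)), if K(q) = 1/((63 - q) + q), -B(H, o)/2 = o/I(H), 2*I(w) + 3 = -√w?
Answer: -503146626433/2089903574745 + 656*√31/2289535 ≈ -0.23916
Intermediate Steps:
I(w) = -3/2 - √w/2 (I(w) = -3/2 + (-√w)/2 = -3/2 - √w/2)
B(H, o) = -2*o/(-3/2 - √H/2)
K(q) = 1/63
K(-89) + (3712/(-14489) + B(124, -82)/(-19909)) = 1/63 + (3712/(-14489) + (4*(-82)/(3 + √124))/(-19909)) = 1/63 + (3712*(-1/14489) + (4*(-82)/(3 + 2*√31))*(-1/19909)) = 1/63 + (-3712/14489 - 328/(3 + 2*√31)*(-1/19909)) = 1/63 + (-3712/14489 + 328/(19909*(3 + 2*√31))) = -219367/912807 + 328/(19909*(3 + 2*√31))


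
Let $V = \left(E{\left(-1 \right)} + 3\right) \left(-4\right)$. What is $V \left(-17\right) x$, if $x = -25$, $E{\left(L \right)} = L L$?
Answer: $-6800$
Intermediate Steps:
$E{\left(L \right)} = L^{2}$
$V = -16$ ($V = \left(\left(-1\right)^{2} + 3\right) \left(-4\right) = \left(1 + 3\right) \left(-4\right) = 4 \left(-4\right) = -16$)
$V \left(-17\right) x = \left(-16\right) \left(-17\right) \left(-25\right) = 272 \left(-25\right) = -6800$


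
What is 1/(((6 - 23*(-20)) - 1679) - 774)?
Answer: -1/1987 ≈ -0.00050327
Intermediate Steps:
1/(((6 - 23*(-20)) - 1679) - 774) = 1/(((6 + 460) - 1679) - 774) = 1/((466 - 1679) - 774) = 1/(-1213 - 774) = 1/(-1987) = -1/1987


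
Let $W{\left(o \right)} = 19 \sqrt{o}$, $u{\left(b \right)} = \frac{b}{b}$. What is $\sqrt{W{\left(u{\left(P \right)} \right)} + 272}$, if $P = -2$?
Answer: $\sqrt{291} \approx 17.059$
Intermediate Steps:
$u{\left(b \right)} = 1$
$\sqrt{W{\left(u{\left(P \right)} \right)} + 272} = \sqrt{19 \sqrt{1} + 272} = \sqrt{19 \cdot 1 + 272} = \sqrt{19 + 272} = \sqrt{291}$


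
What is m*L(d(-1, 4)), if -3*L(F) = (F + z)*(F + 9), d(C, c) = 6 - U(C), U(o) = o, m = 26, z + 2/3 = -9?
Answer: 3328/9 ≈ 369.78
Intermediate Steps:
z = -29/3 (z = -⅔ - 9 = -29/3 ≈ -9.6667)
d(C, c) = 6 - C
L(F) = -(9 + F)*(-29/3 + F)/3 (L(F) = -(F - 29/3)*(F + 9)/3 = -(-29/3 + F)*(9 + F)/3 = -(9 + F)*(-29/3 + F)/3)
m*L(d(-1, 4)) = 26*(29 - (6 - 1*(-1))²/3 + 2*(6 - 1*(-1))/9) = 26*(29 - (6 + 1)²/3 + 2*(6 + 1)/9) = 26*(29 - ⅓*7² + (2/9)*7) = 26*(29 - ⅓*49 + 14/9) = 26*(29 - 49/3 + 14/9) = 26*(128/9) = 3328/9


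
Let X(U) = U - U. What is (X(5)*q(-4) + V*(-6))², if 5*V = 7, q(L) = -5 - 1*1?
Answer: 1764/25 ≈ 70.560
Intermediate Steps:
X(U) = 0
q(L) = -6 (q(L) = -5 - 1 = -6)
V = 7/5 (V = (⅕)*7 = 7/5 ≈ 1.4000)
(X(5)*q(-4) + V*(-6))² = (0*(-6) + (7/5)*(-6))² = (0 - 42/5)² = (-42/5)² = 1764/25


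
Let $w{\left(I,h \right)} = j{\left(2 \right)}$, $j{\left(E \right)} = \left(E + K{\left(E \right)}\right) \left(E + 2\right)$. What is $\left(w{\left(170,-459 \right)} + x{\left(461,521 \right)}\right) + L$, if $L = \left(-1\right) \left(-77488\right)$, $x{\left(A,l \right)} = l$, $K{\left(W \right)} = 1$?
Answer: $78021$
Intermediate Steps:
$L = 77488$
$j{\left(E \right)} = \left(1 + E\right) \left(2 + E\right)$ ($j{\left(E \right)} = \left(E + 1\right) \left(E + 2\right) = \left(1 + E\right) \left(2 + E\right)$)
$w{\left(I,h \right)} = 12$ ($w{\left(I,h \right)} = 2 + 2^{2} + 3 \cdot 2 = 2 + 4 + 6 = 12$)
$\left(w{\left(170,-459 \right)} + x{\left(461,521 \right)}\right) + L = \left(12 + 521\right) + 77488 = 533 + 77488 = 78021$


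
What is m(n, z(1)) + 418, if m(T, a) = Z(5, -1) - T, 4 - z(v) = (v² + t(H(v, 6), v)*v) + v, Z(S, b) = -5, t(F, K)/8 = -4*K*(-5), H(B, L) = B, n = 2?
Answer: 411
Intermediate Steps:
t(F, K) = 160*K (t(F, K) = 8*(-4*K*(-5)) = 8*(20*K) = 160*K)
z(v) = 4 - v - 161*v² (z(v) = 4 - ((v² + (160*v)*v) + v) = 4 - ((v² + 160*v²) + v) = 4 - (161*v² + v) = 4 - (v + 161*v²) = 4 + (-v - 161*v²) = 4 - v - 161*v²)
m(T, a) = -5 - T
m(n, z(1)) + 418 = (-5 - 1*2) + 418 = (-5 - 2) + 418 = -7 + 418 = 411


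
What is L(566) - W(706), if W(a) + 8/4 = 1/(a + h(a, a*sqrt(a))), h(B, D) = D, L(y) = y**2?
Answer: 159451787341/497730 - sqrt(706)/497730 ≈ 3.2036e+5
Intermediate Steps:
W(a) = -2 + 1/(a + a**(3/2)) (W(a) = -2 + 1/(a + a*sqrt(a)) = -2 + 1/(a + a**(3/2)))
L(566) - W(706) = 566**2 - (1 - 2*706 - 1412*sqrt(706))/(706 + 706**(3/2)) = 320356 - (1 - 1412 - 1412*sqrt(706))/(706 + 706*sqrt(706)) = 320356 - (-1411 - 1412*sqrt(706))/(706 + 706*sqrt(706))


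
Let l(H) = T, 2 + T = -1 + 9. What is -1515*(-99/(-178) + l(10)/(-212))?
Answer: -3772350/4717 ≈ -799.74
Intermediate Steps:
T = 6 (T = -2 + (-1 + 9) = -2 + 8 = 6)
l(H) = 6
-1515*(-99/(-178) + l(10)/(-212)) = -1515*(-99/(-178) + 6/(-212)) = -1515*(-99*(-1/178) + 6*(-1/212)) = -1515*(99/178 - 3/106) = -1515*2490/4717 = -3772350/4717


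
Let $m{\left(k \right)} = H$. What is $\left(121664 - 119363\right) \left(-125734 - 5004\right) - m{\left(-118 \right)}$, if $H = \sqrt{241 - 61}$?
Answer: $-300828138 - 6 \sqrt{5} \approx -3.0083 \cdot 10^{8}$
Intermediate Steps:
$H = 6 \sqrt{5}$ ($H = \sqrt{180} = 6 \sqrt{5} \approx 13.416$)
$m{\left(k \right)} = 6 \sqrt{5}$
$\left(121664 - 119363\right) \left(-125734 - 5004\right) - m{\left(-118 \right)} = \left(121664 - 119363\right) \left(-125734 - 5004\right) - 6 \sqrt{5} = 2301 \left(-130738\right) - 6 \sqrt{5} = -300828138 - 6 \sqrt{5}$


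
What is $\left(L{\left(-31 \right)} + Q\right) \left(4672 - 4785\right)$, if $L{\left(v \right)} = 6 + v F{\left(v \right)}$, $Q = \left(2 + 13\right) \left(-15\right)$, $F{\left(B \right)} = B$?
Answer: $-83846$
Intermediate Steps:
$Q = -225$ ($Q = 15 \left(-15\right) = -225$)
$L{\left(v \right)} = 6 + v^{2}$ ($L{\left(v \right)} = 6 + v v = 6 + v^{2}$)
$\left(L{\left(-31 \right)} + Q\right) \left(4672 - 4785\right) = \left(\left(6 + \left(-31\right)^{2}\right) - 225\right) \left(4672 - 4785\right) = \left(\left(6 + 961\right) - 225\right) \left(-113\right) = \left(967 - 225\right) \left(-113\right) = 742 \left(-113\right) = -83846$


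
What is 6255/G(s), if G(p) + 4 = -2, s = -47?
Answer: -2085/2 ≈ -1042.5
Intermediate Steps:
G(p) = -6 (G(p) = -4 - 2 = -6)
6255/G(s) = 6255/(-6) = 6255*(-⅙) = -2085/2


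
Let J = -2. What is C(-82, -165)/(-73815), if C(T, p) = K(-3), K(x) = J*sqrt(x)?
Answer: 2*I*sqrt(3)/73815 ≈ 4.693e-5*I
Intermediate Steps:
K(x) = -2*sqrt(x)
C(T, p) = -2*I*sqrt(3)
C(-82, -165)/(-73815) = -2*I*sqrt(3)/(-73815) = -2*I*sqrt(3)*(-1/73815) = 2*I*sqrt(3)/73815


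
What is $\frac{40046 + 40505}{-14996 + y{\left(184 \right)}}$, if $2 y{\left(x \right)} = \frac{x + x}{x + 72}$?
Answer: $- \frac{2577632}{479849} \approx -5.3718$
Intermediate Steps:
$y{\left(x \right)} = \frac{x}{72 + x}$ ($y{\left(x \right)} = \frac{\left(x + x\right) \frac{1}{x + 72}}{2} = \frac{2 x \frac{1}{72 + x}}{2} = \frac{x}{72 + x}$)
$\frac{40046 + 40505}{-14996 + y{\left(184 \right)}} = \frac{40046 + 40505}{-14996 + \frac{184}{72 + 184}} = \frac{80551}{-14996 + \frac{184}{256}} = \frac{80551}{-14996 + 184 \cdot \frac{1}{256}} = \frac{80551}{-14996 + \frac{23}{32}} = \frac{80551}{- \frac{479849}{32}} = 80551 \left(- \frac{32}{479849}\right) = - \frac{2577632}{479849}$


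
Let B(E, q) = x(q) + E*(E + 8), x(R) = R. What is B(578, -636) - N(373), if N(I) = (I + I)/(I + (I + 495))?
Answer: 419546606/1241 ≈ 3.3807e+5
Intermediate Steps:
B(E, q) = q + E*(8 + E) (B(E, q) = q + E*(E + 8) = q + E*(8 + E))
N(I) = 2*I/(495 + 2*I) (N(I) = (2*I)/(I + (495 + I)) = (2*I)/(495 + 2*I) = 2*I/(495 + 2*I))
B(578, -636) - N(373) = (-636 + 578² + 8*578) - 2*373/(495 + 2*373) = (-636 + 334084 + 4624) - 2*373/(495 + 746) = 338072 - 2*373/1241 = 338072 - 1*746/1241 = 338072 - 746/1241 = 419546606/1241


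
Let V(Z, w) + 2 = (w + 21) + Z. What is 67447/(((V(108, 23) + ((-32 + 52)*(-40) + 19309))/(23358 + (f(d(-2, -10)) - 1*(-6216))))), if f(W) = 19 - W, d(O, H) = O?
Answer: 1996093965/18659 ≈ 1.0698e+5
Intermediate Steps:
V(Z, w) = 19 + Z + w (V(Z, w) = -2 + ((w + 21) + Z) = -2 + ((21 + w) + Z) = -2 + (21 + Z + w) = 19 + Z + w)
67447/(((V(108, 23) + ((-32 + 52)*(-40) + 19309))/(23358 + (f(d(-2, -10)) - 1*(-6216))))) = 67447/((((19 + 108 + 23) + ((-32 + 52)*(-40) + 19309))/(23358 + ((19 - 1*(-2)) - 1*(-6216))))) = 67447/(((150 + (20*(-40) + 19309))/(23358 + ((19 + 2) + 6216)))) = 67447/(((150 + (-800 + 19309))/(23358 + (21 + 6216)))) = 67447/(((150 + 18509)/(23358 + 6237))) = 67447/((18659/29595)) = 67447/((18659*(1/29595))) = 67447/(18659/29595) = 67447*(29595/18659) = 1996093965/18659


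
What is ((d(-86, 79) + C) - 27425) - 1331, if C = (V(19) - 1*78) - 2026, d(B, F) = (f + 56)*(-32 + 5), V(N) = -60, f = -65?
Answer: -30677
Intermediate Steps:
d(B, F) = 243 (d(B, F) = (-65 + 56)*(-32 + 5) = -9*(-27) = 243)
C = -2164 (C = (-60 - 1*78) - 2026 = (-60 - 78) - 2026 = -138 - 2026 = -2164)
((d(-86, 79) + C) - 27425) - 1331 = ((243 - 2164) - 27425) - 1331 = (-1921 - 27425) - 1331 = -29346 - 1331 = -30677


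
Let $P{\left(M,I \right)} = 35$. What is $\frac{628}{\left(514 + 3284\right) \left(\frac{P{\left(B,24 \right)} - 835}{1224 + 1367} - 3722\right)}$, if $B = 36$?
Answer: $- \frac{406787}{9157454649} \approx -4.4421 \cdot 10^{-5}$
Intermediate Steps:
$\frac{628}{\left(514 + 3284\right) \left(\frac{P{\left(B,24 \right)} - 835}{1224 + 1367} - 3722\right)} = \frac{628}{\left(514 + 3284\right) \left(\frac{35 - 835}{1224 + 1367} - 3722\right)} = \frac{628}{3798 \left(- \frac{800}{2591} - 3722\right)} = \frac{628}{3798 \left(- \frac{9644502}{2591}\right)} = \frac{628}{- \frac{36629818596}{2591}} = 628 \left(- \frac{2591}{36629818596}\right) = - \frac{406787}{9157454649}$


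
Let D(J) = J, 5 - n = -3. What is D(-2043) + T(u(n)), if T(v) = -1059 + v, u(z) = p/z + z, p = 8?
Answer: -3093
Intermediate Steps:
n = 8 (n = 5 - 1*(-3) = 5 + 3 = 8)
u(z) = z + 8/z (u(z) = 8/z + z = z + 8/z)
D(-2043) + T(u(n)) = -2043 + (-1059 + (8 + 8/8)) = -2043 + (-1059 + (8 + 8*(1/8))) = -2043 + (-1059 + (8 + 1)) = -2043 + (-1059 + 9) = -2043 - 1050 = -3093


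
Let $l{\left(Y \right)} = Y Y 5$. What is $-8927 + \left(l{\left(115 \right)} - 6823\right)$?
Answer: $50375$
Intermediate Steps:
$l{\left(Y \right)} = 5 Y^{2}$ ($l{\left(Y \right)} = Y 5 Y = 5 Y^{2}$)
$-8927 + \left(l{\left(115 \right)} - 6823\right) = -8927 - \left(6823 - 5 \cdot 115^{2}\right) = -8927 + \left(5 \cdot 13225 - 6823\right) = -8927 + \left(66125 - 6823\right) = -8927 + 59302 = 50375$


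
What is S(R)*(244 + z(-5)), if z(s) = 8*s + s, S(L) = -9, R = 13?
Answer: -1791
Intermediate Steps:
z(s) = 9*s
S(R)*(244 + z(-5)) = -9*(244 + 9*(-5)) = -9*(244 - 45) = -9*199 = -1791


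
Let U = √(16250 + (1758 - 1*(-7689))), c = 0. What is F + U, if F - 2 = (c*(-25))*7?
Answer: 2 + √25697 ≈ 162.30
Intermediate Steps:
U = √25697 (U = √(16250 + (1758 + 7689)) = √(16250 + 9447) = √25697 ≈ 160.30)
F = 2 (F = 2 + (0*(-25))*7 = 2 + 0*7 = 2 + 0 = 2)
F + U = 2 + √25697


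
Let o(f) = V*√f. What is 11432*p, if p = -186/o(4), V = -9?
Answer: 354392/3 ≈ 1.1813e+5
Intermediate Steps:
o(f) = -9*√f
p = 31/3 (p = -186/((-9*√4)) = -186/((-9*2)) = -186/(-18) = -186*(-1/18) = 31/3 ≈ 10.333)
11432*p = 11432*(31/3) = 354392/3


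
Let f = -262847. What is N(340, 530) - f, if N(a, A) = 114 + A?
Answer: 263491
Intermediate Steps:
N(340, 530) - f = (114 + 530) - 1*(-262847) = 644 + 262847 = 263491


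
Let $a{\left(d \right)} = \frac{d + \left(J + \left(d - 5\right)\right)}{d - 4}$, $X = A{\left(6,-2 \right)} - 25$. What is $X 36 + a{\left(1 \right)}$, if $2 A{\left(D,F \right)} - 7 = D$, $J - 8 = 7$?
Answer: $-670$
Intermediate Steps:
$J = 15$ ($J = 8 + 7 = 15$)
$A{\left(D,F \right)} = \frac{7}{2} + \frac{D}{2}$
$X = - \frac{37}{2}$ ($X = \left(\frac{7}{2} + \frac{1}{2} \cdot 6\right) - 25 = \left(\frac{7}{2} + 3\right) - 25 = \frac{13}{2} - 25 = - \frac{37}{2} \approx -18.5$)
$a{\left(d \right)} = \frac{10 + 2 d}{-4 + d}$ ($a{\left(d \right)} = \frac{d + \left(15 + \left(d - 5\right)\right)}{d - 4} = \frac{d + \left(15 + \left(-5 + d\right)\right)}{-4 + d} = \frac{d + \left(10 + d\right)}{-4 + d} = \frac{10 + 2 d}{-4 + d}$)
$X 36 + a{\left(1 \right)} = \left(- \frac{37}{2}\right) 36 + \frac{2 \left(5 + 1\right)}{-4 + 1} = -666 + 2 \frac{1}{-3} \cdot 6 = -666 + 2 \left(- \frac{1}{3}\right) 6 = -666 - 4 = -670$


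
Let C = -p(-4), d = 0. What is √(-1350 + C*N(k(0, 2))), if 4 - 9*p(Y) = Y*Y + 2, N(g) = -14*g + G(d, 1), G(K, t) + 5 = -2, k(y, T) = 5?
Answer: 2*I*√3307/3 ≈ 38.338*I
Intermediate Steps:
G(K, t) = -7 (G(K, t) = -5 - 2 = -7)
N(g) = -7 - 14*g (N(g) = -14*g - 7 = -7 - 14*g)
p(Y) = 2/9 - Y²/9 (p(Y) = 4/9 - (Y*Y + 2)/9 = 4/9 - (Y² + 2)/9 = 4/9 - (2 + Y²)/9 = 4/9 + (-2/9 - Y²/9) = 2/9 - Y²/9)
C = 14/9 (C = -(2/9 - ⅑*(-4)²) = -(2/9 - ⅑*16) = -(2/9 - 16/9) = -1*(-14/9) = 14/9 ≈ 1.5556)
√(-1350 + C*N(k(0, 2))) = √(-1350 + 14*(-7 - 14*5)/9) = √(-1350 + 14*(-7 - 70)/9) = √(-1350 + (14/9)*(-77)) = √(-1350 - 1078/9) = √(-13228/9) = 2*I*√3307/3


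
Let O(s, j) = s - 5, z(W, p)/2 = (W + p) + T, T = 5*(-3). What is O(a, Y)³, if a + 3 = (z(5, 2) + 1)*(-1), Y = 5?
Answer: 343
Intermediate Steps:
T = -15
z(W, p) = -30 + 2*W + 2*p (z(W, p) = 2*((W + p) - 15) = 2*(-15 + W + p) = -30 + 2*W + 2*p)
a = 12 (a = -3 + ((-30 + 2*5 + 2*2) + 1)*(-1) = -3 + ((-30 + 10 + 4) + 1)*(-1) = -3 + (-16 + 1)*(-1) = -3 - 15*(-1) = -3 + 15 = 12)
O(s, j) = -5 + s
O(a, Y)³ = (-5 + 12)³ = 7³ = 343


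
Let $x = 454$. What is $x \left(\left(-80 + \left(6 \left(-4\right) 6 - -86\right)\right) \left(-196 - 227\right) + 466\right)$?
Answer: $26713360$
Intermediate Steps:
$x \left(\left(-80 + \left(6 \left(-4\right) 6 - -86\right)\right) \left(-196 - 227\right) + 466\right) = 454 \left(\left(-80 + \left(6 \left(-4\right) 6 - -86\right)\right) \left(-196 - 227\right) + 466\right) = 454 \left(\left(-80 + \left(\left(-24\right) 6 + 86\right)\right) \left(-423\right) + 466\right) = 454 \left(\left(-80 + \left(-144 + 86\right)\right) \left(-423\right) + 466\right) = 454 \left(\left(-80 - 58\right) \left(-423\right) + 466\right) = 454 \left(\left(-138\right) \left(-423\right) + 466\right) = 454 \left(58374 + 466\right) = 454 \cdot 58840 = 26713360$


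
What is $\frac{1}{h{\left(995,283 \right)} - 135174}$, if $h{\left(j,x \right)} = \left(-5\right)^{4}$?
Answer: $- \frac{1}{134549} \approx -7.4322 \cdot 10^{-6}$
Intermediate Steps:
$h{\left(j,x \right)} = 625$
$\frac{1}{h{\left(995,283 \right)} - 135174} = \frac{1}{625 - 135174} = \frac{1}{-134549} = - \frac{1}{134549}$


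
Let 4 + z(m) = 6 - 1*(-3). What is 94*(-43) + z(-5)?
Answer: -4037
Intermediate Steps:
z(m) = 5 (z(m) = -4 + (6 - 1*(-3)) = -4 + (6 + 3) = -4 + 9 = 5)
94*(-43) + z(-5) = 94*(-43) + 5 = -4042 + 5 = -4037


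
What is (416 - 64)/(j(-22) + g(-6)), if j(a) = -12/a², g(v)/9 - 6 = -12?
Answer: -42592/6537 ≈ -6.5155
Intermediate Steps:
g(v) = -54 (g(v) = 54 + 9*(-12) = 54 - 108 = -54)
j(a) = -12/a²
(416 - 64)/(j(-22) + g(-6)) = (416 - 64)/(-12/(-22)² - 54) = 352/(-12*1/484 - 54) = 352/(-3/121 - 54) = 352/(-6537/121) = 352*(-121/6537) = -42592/6537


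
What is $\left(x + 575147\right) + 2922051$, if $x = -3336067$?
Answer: $161131$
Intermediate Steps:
$\left(x + 575147\right) + 2922051 = \left(-3336067 + 575147\right) + 2922051 = -2760920 + 2922051 = 161131$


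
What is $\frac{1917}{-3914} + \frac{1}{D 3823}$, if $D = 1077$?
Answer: $- \frac{7892996293}{16115390094} \approx -0.48978$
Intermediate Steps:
$\frac{1917}{-3914} + \frac{1}{D 3823} = \frac{1917}{-3914} + \frac{1}{1077 \cdot 3823} = 1917 \left(- \frac{1}{3914}\right) + \frac{1}{1077} \cdot \frac{1}{3823} = - \frac{1917}{3914} + \frac{1}{4117371} = - \frac{7892996293}{16115390094}$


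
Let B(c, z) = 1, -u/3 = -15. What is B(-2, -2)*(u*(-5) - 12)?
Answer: -237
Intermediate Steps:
u = 45 (u = -3*(-15) = 45)
B(-2, -2)*(u*(-5) - 12) = 1*(45*(-5) - 12) = 1*(-225 - 12) = 1*(-237) = -237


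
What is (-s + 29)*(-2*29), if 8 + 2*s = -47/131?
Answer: -252097/131 ≈ -1924.4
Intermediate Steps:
s = -1095/262 (s = -4 + (-47/131)/2 = -4 + (-47*1/131)/2 = -4 + (½)*(-47/131) = -4 - 47/262 = -1095/262 ≈ -4.1794)
(-s + 29)*(-2*29) = (-1*(-1095/262) + 29)*(-2*29) = (1095/262 + 29)*(-58) = (8693/262)*(-58) = -252097/131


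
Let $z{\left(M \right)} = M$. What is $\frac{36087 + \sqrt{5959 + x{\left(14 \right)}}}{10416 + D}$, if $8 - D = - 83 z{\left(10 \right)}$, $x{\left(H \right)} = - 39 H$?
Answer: $\frac{36087}{11254} + \frac{\sqrt{5413}}{11254} \approx 3.2131$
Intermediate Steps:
$D = 838$ ($D = 8 - \left(-83\right) 10 = 8 - -830 = 8 + 830 = 838$)
$\frac{36087 + \sqrt{5959 + x{\left(14 \right)}}}{10416 + D} = \frac{36087 + \sqrt{5959 - 546}}{10416 + 838} = \frac{36087 + \sqrt{5959 - 546}}{11254} = \left(36087 + \sqrt{5413}\right) \frac{1}{11254} = \frac{36087}{11254} + \frac{\sqrt{5413}}{11254}$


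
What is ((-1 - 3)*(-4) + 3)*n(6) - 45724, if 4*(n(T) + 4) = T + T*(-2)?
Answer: -91657/2 ≈ -45829.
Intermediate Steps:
n(T) = -4 - T/4 (n(T) = -4 + (T + T*(-2))/4 = -4 + (T - 2*T)/4 = -4 + (-T)/4 = -4 - T/4)
((-1 - 3)*(-4) + 3)*n(6) - 45724 = ((-1 - 3)*(-4) + 3)*(-4 - ¼*6) - 45724 = (-4*(-4) + 3)*(-4 - 3/2) - 45724 = (16 + 3)*(-11/2) - 45724 = 19*(-11/2) - 45724 = -209/2 - 45724 = -91657/2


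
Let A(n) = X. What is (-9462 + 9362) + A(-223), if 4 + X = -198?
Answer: -302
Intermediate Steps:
X = -202 (X = -4 - 198 = -202)
A(n) = -202
(-9462 + 9362) + A(-223) = (-9462 + 9362) - 202 = -100 - 202 = -302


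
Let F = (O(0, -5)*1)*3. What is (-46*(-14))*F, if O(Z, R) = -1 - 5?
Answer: -11592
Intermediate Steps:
O(Z, R) = -6
F = -18 (F = -6*1*3 = -6*3 = -18)
(-46*(-14))*F = -46*(-14)*(-18) = 644*(-18) = -11592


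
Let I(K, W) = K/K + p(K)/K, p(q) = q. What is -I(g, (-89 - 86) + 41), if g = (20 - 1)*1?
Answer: -2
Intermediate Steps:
g = 19 (g = 19*1 = 19)
I(K, W) = 2 (I(K, W) = K/K + K/K = 1 + 1 = 2)
-I(g, (-89 - 86) + 41) = -1*2 = -2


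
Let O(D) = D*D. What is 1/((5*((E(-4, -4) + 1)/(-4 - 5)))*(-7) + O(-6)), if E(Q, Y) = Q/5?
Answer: 9/331 ≈ 0.027190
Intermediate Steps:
E(Q, Y) = Q/5 (E(Q, Y) = Q*(1/5) = Q/5)
O(D) = D**2
1/((5*((E(-4, -4) + 1)/(-4 - 5)))*(-7) + O(-6)) = 1/((5*(((1/5)*(-4) + 1)/(-4 - 5)))*(-7) + (-6)**2) = 1/((5*((-4/5 + 1)/(-9)))*(-7) + 36) = 1/((5*((1/5)*(-1/9)))*(-7) + 36) = 1/((5*(-1/45))*(-7) + 36) = 1/(-1/9*(-7) + 36) = 1/(7/9 + 36) = 1/(331/9) = 9/331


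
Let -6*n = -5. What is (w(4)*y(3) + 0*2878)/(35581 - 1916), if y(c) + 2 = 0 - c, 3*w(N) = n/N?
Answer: -5/484776 ≈ -1.0314e-5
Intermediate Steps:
n = ⅚ (n = -⅙*(-5) = ⅚ ≈ 0.83333)
w(N) = 5/(18*N) (w(N) = (5/(6*N))/3 = 5/(18*N))
y(c) = -2 - c (y(c) = -2 + (0 - c) = -2 - c)
(w(4)*y(3) + 0*2878)/(35581 - 1916) = (((5/18)/4)*(-2 - 1*3) + 0*2878)/(35581 - 1916) = (((5/18)*(¼))*(-2 - 3) + 0)/33665 = ((5/72)*(-5) + 0)*(1/33665) = (-25/72 + 0)*(1/33665) = -25/72*1/33665 = -5/484776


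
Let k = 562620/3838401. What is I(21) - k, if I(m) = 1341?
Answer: 1715577707/1279467 ≈ 1340.9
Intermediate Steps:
k = 187540/1279467 (k = 562620*(1/3838401) = 187540/1279467 ≈ 0.14658)
I(21) - k = 1341 - 1*187540/1279467 = 1341 - 187540/1279467 = 1715577707/1279467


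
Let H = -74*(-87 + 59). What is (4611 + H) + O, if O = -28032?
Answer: -21349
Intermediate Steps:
H = 2072 (H = -74*(-28) = 2072)
(4611 + H) + O = (4611 + 2072) - 28032 = 6683 - 28032 = -21349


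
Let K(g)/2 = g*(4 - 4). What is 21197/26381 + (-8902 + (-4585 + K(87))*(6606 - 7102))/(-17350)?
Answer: -29696001674/228855175 ≈ -129.76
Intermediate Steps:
K(g) = 0 (K(g) = 2*(g*(4 - 4)) = 2*(g*0) = 2*0 = 0)
21197/26381 + (-8902 + (-4585 + K(87))*(6606 - 7102))/(-17350) = 21197/26381 + (-8902 + (-4585 + 0)*(6606 - 7102))/(-17350) = 21197*(1/26381) + (-8902 - 4585*(-496))*(-1/17350) = 21197/26381 + (-8902 + 2274160)*(-1/17350) = 21197/26381 + 2265258*(-1/17350) = 21197/26381 - 1132629/8675 = -29696001674/228855175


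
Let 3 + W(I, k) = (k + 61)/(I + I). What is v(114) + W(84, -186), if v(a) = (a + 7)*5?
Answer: 101011/168 ≈ 601.26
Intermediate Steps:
W(I, k) = -3 + (61 + k)/(2*I) (W(I, k) = -3 + (k + 61)/(I + I) = -3 + (61 + k)/((2*I)) = -3 + (61 + k)*(1/(2*I)) = -3 + (61 + k)/(2*I))
v(a) = 35 + 5*a (v(a) = (7 + a)*5 = 35 + 5*a)
v(114) + W(84, -186) = (35 + 5*114) + (½)*(61 - 186 - 6*84)/84 = (35 + 570) + (½)*(1/84)*(61 - 186 - 504) = 605 + (½)*(1/84)*(-629) = 605 - 629/168 = 101011/168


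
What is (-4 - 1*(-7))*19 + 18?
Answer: 75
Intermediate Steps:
(-4 - 1*(-7))*19 + 18 = (-4 + 7)*19 + 18 = 3*19 + 18 = 57 + 18 = 75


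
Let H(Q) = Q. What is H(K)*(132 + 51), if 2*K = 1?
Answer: 183/2 ≈ 91.500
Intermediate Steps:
K = ½ (K = (½)*1 = ½ ≈ 0.50000)
H(K)*(132 + 51) = (132 + 51)/2 = (½)*183 = 183/2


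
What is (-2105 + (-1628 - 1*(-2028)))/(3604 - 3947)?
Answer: 1705/343 ≈ 4.9708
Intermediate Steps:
(-2105 + (-1628 - 1*(-2028)))/(3604 - 3947) = (-2105 + (-1628 + 2028))/(-343) = (-2105 + 400)*(-1/343) = -1705*(-1/343) = 1705/343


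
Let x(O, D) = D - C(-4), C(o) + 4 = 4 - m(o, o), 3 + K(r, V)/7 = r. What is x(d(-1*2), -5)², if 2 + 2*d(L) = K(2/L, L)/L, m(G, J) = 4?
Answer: 1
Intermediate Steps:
K(r, V) = -21 + 7*r
C(o) = -4 (C(o) = -4 + (4 - 1*4) = -4 + (4 - 4) = -4 + 0 = -4)
d(L) = -1 + (-21 + 14/L)/(2*L) (d(L) = -1 + ((-21 + 7*(2/L))/L)/2 = -1 + ((-21 + 14/L)/L)/2 = -1 + (-21 + 14/L)/(2*L))
x(O, D) = 4 + D (x(O, D) = D - 1*(-4) = D + 4 = 4 + D)
x(d(-1*2), -5)² = (4 - 5)² = (-1)² = 1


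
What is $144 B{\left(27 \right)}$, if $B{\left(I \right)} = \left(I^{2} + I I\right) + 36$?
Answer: $215136$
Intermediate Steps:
$B{\left(I \right)} = 36 + 2 I^{2}$ ($B{\left(I \right)} = \left(I^{2} + I^{2}\right) + 36 = 2 I^{2} + 36 = 36 + 2 I^{2}$)
$144 B{\left(27 \right)} = 144 \left(36 + 2 \cdot 27^{2}\right) = 144 \left(36 + 2 \cdot 729\right) = 144 \left(36 + 1458\right) = 144 \cdot 1494 = 215136$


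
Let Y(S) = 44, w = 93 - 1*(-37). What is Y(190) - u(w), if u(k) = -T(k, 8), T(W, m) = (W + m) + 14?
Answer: 196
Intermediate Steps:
T(W, m) = 14 + W + m
w = 130 (w = 93 + 37 = 130)
u(k) = -22 - k (u(k) = -(14 + k + 8) = -(22 + k) = -22 - k)
Y(190) - u(w) = 44 - (-22 - 1*130) = 44 - (-22 - 130) = 44 - 1*(-152) = 44 + 152 = 196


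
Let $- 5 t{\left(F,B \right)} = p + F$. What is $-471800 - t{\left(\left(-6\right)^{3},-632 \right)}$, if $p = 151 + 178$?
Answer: $- \frac{2358887}{5} \approx -4.7178 \cdot 10^{5}$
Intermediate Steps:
$p = 329$
$t{\left(F,B \right)} = - \frac{329}{5} - \frac{F}{5}$ ($t{\left(F,B \right)} = - \frac{329 + F}{5} = - \frac{329}{5} - \frac{F}{5}$)
$-471800 - t{\left(\left(-6\right)^{3},-632 \right)} = -471800 - \left(- \frac{329}{5} - \frac{\left(-6\right)^{3}}{5}\right) = -471800 - \left(- \frac{329}{5} - - \frac{216}{5}\right) = -471800 - \left(- \frac{329}{5} + \frac{216}{5}\right) = -471800 - - \frac{113}{5} = -471800 + \frac{113}{5} = - \frac{2358887}{5}$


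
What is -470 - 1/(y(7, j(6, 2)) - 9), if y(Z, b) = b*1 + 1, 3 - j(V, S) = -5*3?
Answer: -4701/10 ≈ -470.10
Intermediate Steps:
j(V, S) = 18 (j(V, S) = 3 - (-5)*3 = 3 - 1*(-15) = 3 + 15 = 18)
y(Z, b) = 1 + b (y(Z, b) = b + 1 = 1 + b)
-470 - 1/(y(7, j(6, 2)) - 9) = -470 - 1/((1 + 18) - 9) = -470 - 1/(19 - 9) = -470 - 1/10 = -470 - 1*⅒ = -470 - ⅒ = -4701/10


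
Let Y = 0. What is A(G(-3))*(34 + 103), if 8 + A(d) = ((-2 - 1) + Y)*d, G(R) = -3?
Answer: 137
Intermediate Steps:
A(d) = -8 - 3*d (A(d) = -8 + ((-2 - 1) + 0)*d = -8 + (-3 + 0)*d = -8 - 3*d)
A(G(-3))*(34 + 103) = (-8 - 3*(-3))*(34 + 103) = (-8 + 9)*137 = 1*137 = 137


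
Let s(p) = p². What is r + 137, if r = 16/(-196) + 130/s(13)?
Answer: 87707/637 ≈ 137.69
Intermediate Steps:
r = 438/637 (r = 16/(-196) + 130/(13²) = 16*(-1/196) + 130/169 = -4/49 + 130*(1/169) = -4/49 + 10/13 = 438/637 ≈ 0.68760)
r + 137 = 438/637 + 137 = 87707/637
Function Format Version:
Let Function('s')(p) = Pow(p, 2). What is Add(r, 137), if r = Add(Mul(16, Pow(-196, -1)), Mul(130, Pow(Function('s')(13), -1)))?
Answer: Rational(87707, 637) ≈ 137.69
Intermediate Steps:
r = Rational(438, 637) (r = Add(Mul(16, Pow(-196, -1)), Mul(130, Pow(Pow(13, 2), -1))) = Add(Mul(16, Rational(-1, 196)), Mul(130, Pow(169, -1))) = Add(Rational(-4, 49), Mul(130, Rational(1, 169))) = Add(Rational(-4, 49), Rational(10, 13)) = Rational(438, 637) ≈ 0.68760)
Add(r, 137) = Add(Rational(438, 637), 137) = Rational(87707, 637)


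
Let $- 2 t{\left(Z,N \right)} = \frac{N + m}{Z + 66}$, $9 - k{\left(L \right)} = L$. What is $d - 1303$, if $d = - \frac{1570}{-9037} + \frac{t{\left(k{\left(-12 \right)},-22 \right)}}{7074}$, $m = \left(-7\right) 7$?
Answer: $- \frac{14491891497889}{11123426412} \approx -1302.8$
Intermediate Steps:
$m = -49$
$k{\left(L \right)} = 9 - L$
$t{\left(Z,N \right)} = - \frac{-49 + N}{2 \left(66 + Z\right)}$ ($t{\left(Z,N \right)} = - \frac{\left(N - 49\right) \frac{1}{Z + 66}}{2} = - \frac{\left(-49 + N\right) \frac{1}{66 + Z}}{2} = - \frac{\frac{1}{66 + Z} \left(-49 + N\right)}{2} = - \frac{-49 + N}{2 \left(66 + Z\right)}$)
$d = \frac{1933116947}{11123426412}$ ($d = - \frac{1570}{-9037} + \frac{\frac{1}{2} \frac{1}{66 + \left(9 - -12\right)} \left(49 - -22\right)}{7074} = \left(-1570\right) \left(- \frac{1}{9037}\right) + \frac{49 + 22}{2 \left(66 + \left(9 + 12\right)\right)} \frac{1}{7074} = \frac{1570}{9037} + \frac{1}{2} \frac{1}{66 + 21} \cdot 71 \cdot \frac{1}{7074} = \frac{1570}{9037} + \frac{1}{2} \cdot \frac{1}{87} \cdot 71 \cdot \frac{1}{7074} = \frac{1570}{9037} + \frac{71}{174} \cdot \frac{1}{7074} = \frac{1570}{9037} + \frac{71}{1230876} = \frac{1933116947}{11123426412} \approx 0.17379$)
$d - 1303 = \frac{1933116947}{11123426412} - 1303 = - \frac{14491891497889}{11123426412}$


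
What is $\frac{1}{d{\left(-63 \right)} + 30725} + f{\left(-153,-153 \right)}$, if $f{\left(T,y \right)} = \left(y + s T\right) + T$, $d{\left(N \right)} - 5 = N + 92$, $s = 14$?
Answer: $- \frac{75298031}{30759} \approx -2448.0$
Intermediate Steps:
$d{\left(N \right)} = 97 + N$ ($d{\left(N \right)} = 5 + \left(N + 92\right) = 5 + \left(92 + N\right) = 97 + N$)
$f{\left(T,y \right)} = y + 15 T$ ($f{\left(T,y \right)} = \left(y + 14 T\right) + T = y + 15 T$)
$\frac{1}{d{\left(-63 \right)} + 30725} + f{\left(-153,-153 \right)} = \frac{1}{\left(97 - 63\right) + 30725} + \left(-153 + 15 \left(-153\right)\right) = \frac{1}{34 + 30725} - 2448 = \frac{1}{30759} - 2448 = - \frac{75298031}{30759}$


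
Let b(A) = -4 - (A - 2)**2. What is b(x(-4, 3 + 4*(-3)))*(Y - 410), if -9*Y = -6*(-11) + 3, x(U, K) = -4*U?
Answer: 250600/3 ≈ 83533.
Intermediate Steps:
b(A) = -4 - (-2 + A)**2
Y = -23/3 (Y = -(-6*(-11) + 3)/9 = -(66 + 3)/9 = -1/9*69 = -23/3 ≈ -7.6667)
b(x(-4, 3 + 4*(-3)))*(Y - 410) = (-4 - (-2 - 4*(-4))**2)*(-23/3 - 410) = (-4 - (-2 + 16)**2)*(-1253/3) = (-4 - 1*14**2)*(-1253/3) = (-4 - 1*196)*(-1253/3) = (-4 - 196)*(-1253/3) = -200*(-1253/3) = 250600/3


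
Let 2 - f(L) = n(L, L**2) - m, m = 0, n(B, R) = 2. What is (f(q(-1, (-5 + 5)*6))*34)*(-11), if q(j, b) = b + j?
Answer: 0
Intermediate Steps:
f(L) = 0 (f(L) = 2 - (2 - 1*0) = 2 - (2 + 0) = 2 - 1*2 = 2 - 2 = 0)
(f(q(-1, (-5 + 5)*6))*34)*(-11) = (0*34)*(-11) = 0*(-11) = 0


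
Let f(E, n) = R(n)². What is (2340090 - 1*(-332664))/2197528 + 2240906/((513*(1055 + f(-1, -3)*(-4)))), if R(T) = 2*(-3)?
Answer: 3086773276495/513499664052 ≈ 6.0112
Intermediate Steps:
R(T) = -6
f(E, n) = 36 (f(E, n) = (-6)² = 36)
(2340090 - 1*(-332664))/2197528 + 2240906/((513*(1055 + f(-1, -3)*(-4)))) = (2340090 - 1*(-332664))/2197528 + 2240906/((513*(1055 + 36*(-4)))) = (2340090 + 332664)*(1/2197528) + 2240906/((513*(1055 - 144))) = 2672754*(1/2197528) + 2240906/((513*911)) = 1336377/1098764 + 2240906/467343 = 3086773276495/513499664052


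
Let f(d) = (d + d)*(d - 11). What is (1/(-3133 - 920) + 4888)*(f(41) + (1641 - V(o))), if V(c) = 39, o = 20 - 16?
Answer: 26824179302/1351 ≈ 1.9855e+7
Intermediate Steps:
o = 4
f(d) = 2*d*(-11 + d) (f(d) = (2*d)*(-11 + d) = 2*d*(-11 + d))
(1/(-3133 - 920) + 4888)*(f(41) + (1641 - V(o))) = (1/(-3133 - 920) + 4888)*(2*41*(-11 + 41) + (1641 - 1*39)) = (1/(-4053) + 4888)*(2*41*30 + (1641 - 39)) = (-1/4053 + 4888)*(2460 + 1602) = (19811063/4053)*4062 = 26824179302/1351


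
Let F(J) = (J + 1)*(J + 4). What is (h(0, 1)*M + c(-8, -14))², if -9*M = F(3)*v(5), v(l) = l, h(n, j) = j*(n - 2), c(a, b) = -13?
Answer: 26569/81 ≈ 328.01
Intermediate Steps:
h(n, j) = j*(-2 + n)
F(J) = (1 + J)*(4 + J)
M = -140/9 (M = -(4 + 3² + 5*3)*5/9 = -(4 + 9 + 15)*5/9 = -28*5/9 = -⅑*140 = -140/9 ≈ -15.556)
(h(0, 1)*M + c(-8, -14))² = ((1*(-2 + 0))*(-140/9) - 13)² = ((1*(-2))*(-140/9) - 13)² = (-2*(-140/9) - 13)² = (280/9 - 13)² = (163/9)² = 26569/81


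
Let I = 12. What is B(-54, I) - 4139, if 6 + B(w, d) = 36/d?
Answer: -4142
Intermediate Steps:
B(w, d) = -6 + 36/d
B(-54, I) - 4139 = (-6 + 36/12) - 4139 = (-6 + 36*(1/12)) - 4139 = (-6 + 3) - 4139 = -3 - 4139 = -4142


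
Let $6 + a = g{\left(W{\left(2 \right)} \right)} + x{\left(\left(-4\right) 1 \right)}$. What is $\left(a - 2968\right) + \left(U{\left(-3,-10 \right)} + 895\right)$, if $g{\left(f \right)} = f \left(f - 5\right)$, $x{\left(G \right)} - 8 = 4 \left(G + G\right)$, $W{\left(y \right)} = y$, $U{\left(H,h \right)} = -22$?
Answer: $-2131$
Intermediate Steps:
$x{\left(G \right)} = 8 + 8 G$ ($x{\left(G \right)} = 8 + 4 \left(G + G\right) = 8 + 4 \cdot 2 G = 8 + 8 G$)
$g{\left(f \right)} = f \left(-5 + f\right)$
$a = -36$ ($a = -6 + \left(2 \left(-5 + 2\right) + \left(8 + 8 \left(\left(-4\right) 1\right)\right)\right) = -6 + \left(2 \left(-3\right) + \left(8 + 8 \left(-4\right)\right)\right) = -6 + \left(-6 + \left(8 - 32\right)\right) = -6 - 30 = -36$)
$\left(a - 2968\right) + \left(U{\left(-3,-10 \right)} + 895\right) = \left(-36 - 2968\right) + \left(-22 + 895\right) = -3004 + 873 = -2131$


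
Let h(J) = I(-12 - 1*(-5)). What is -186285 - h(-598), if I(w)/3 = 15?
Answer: -186330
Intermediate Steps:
I(w) = 45 (I(w) = 3*15 = 45)
h(J) = 45
-186285 - h(-598) = -186285 - 1*45 = -186285 - 45 = -186330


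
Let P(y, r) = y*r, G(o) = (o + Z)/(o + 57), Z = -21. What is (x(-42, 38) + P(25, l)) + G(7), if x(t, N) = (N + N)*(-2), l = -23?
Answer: -23271/32 ≈ -727.22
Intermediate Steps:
G(o) = (-21 + o)/(57 + o) (G(o) = (o - 21)/(o + 57) = (-21 + o)/(57 + o))
P(y, r) = r*y
x(t, N) = -4*N (x(t, N) = (2*N)*(-2) = -4*N)
(x(-42, 38) + P(25, l)) + G(7) = (-4*38 - 23*25) + (-21 + 7)/(57 + 7) = (-152 - 575) - 14/64 = -727 + (1/64)*(-14) = -727 - 7/32 = -23271/32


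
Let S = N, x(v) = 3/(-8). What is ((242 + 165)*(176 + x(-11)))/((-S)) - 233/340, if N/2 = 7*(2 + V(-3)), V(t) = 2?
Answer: -48632071/38080 ≈ -1277.1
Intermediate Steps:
x(v) = -3/8 (x(v) = 3*(-⅛) = -3/8)
N = 56 (N = 2*(7*(2 + 2)) = 2*(7*4) = 2*28 = 56)
S = 56
((242 + 165)*(176 + x(-11)))/((-S)) - 233/340 = ((242 + 165)*(176 - 3/8))/((-1*56)) - 233/340 = (407*(1405/8))/(-56) - 233*1/340 = (571835/8)*(-1/56) - 233/340 = -571835/448 - 233/340 = -48632071/38080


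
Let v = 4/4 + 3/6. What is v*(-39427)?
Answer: -118281/2 ≈ -59141.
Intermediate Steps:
v = 3/2 (v = 4*(1/4) + 3*(1/6) = 1 + 1/2 = 3/2 ≈ 1.5000)
v*(-39427) = (3/2)*(-39427) = -118281/2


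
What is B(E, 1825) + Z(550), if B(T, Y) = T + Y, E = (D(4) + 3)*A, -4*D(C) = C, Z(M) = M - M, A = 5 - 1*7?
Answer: 1821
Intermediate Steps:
A = -2 (A = 5 - 7 = -2)
Z(M) = 0
D(C) = -C/4
E = -4 (E = (-¼*4 + 3)*(-2) = (-1 + 3)*(-2) = 2*(-2) = -4)
B(E, 1825) + Z(550) = (-4 + 1825) + 0 = 1821 + 0 = 1821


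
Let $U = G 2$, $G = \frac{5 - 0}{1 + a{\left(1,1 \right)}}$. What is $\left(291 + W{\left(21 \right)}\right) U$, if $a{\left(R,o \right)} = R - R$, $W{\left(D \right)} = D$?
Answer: $3120$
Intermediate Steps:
$a{\left(R,o \right)} = 0$
$G = 5$ ($G = \frac{5 - 0}{1 + 0} = \frac{5 + \left(-4 + 4\right)}{1} = \left(5 + 0\right) 1 = 5 \cdot 1 = 5$)
$U = 10$ ($U = 5 \cdot 2 = 10$)
$\left(291 + W{\left(21 \right)}\right) U = \left(291 + 21\right) 10 = 312 \cdot 10 = 3120$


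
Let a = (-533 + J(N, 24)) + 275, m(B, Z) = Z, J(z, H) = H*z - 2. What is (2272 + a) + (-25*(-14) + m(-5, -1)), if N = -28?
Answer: 1689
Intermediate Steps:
J(z, H) = -2 + H*z
a = -932 (a = (-533 + (-2 + 24*(-28))) + 275 = (-533 + (-2 - 672)) + 275 = (-533 - 674) + 275 = -1207 + 275 = -932)
(2272 + a) + (-25*(-14) + m(-5, -1)) = (2272 - 932) + (-25*(-14) - 1) = 1340 + (350 - 1) = 1340 + 349 = 1689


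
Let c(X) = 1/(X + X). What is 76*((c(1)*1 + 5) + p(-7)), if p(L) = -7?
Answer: -114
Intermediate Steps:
c(X) = 1/(2*X)
76*((c(1)*1 + 5) + p(-7)) = 76*((((½)/1)*1 + 5) - 7) = 76*((((½)*1)*1 + 5) - 7) = 76*(((½)*1 + 5) - 7) = 76*((½ + 5) - 7) = 76*(11/2 - 7) = 76*(-3/2) = -114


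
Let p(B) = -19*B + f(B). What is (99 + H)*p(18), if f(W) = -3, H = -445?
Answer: 119370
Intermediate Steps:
p(B) = -3 - 19*B (p(B) = -19*B - 3 = -3 - 19*B)
(99 + H)*p(18) = (99 - 445)*(-3 - 19*18) = -346*(-3 - 342) = -346*(-345) = 119370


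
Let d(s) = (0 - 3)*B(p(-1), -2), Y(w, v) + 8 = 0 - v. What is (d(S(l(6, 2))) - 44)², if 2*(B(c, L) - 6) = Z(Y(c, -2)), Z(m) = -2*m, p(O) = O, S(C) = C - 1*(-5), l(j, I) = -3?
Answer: 6400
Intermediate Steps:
S(C) = 5 + C (S(C) = C + 5 = 5 + C)
Y(w, v) = -8 - v (Y(w, v) = -8 + (0 - v) = -8 - v)
B(c, L) = 12 (B(c, L) = 6 + (-2*(-8 - 1*(-2)))/2 = 6 + (-2*(-8 + 2))/2 = 6 + (-2*(-6))/2 = 6 + (½)*12 = 6 + 6 = 12)
d(s) = -36 (d(s) = (0 - 3)*12 = -3*12 = -36)
(d(S(l(6, 2))) - 44)² = (-36 - 44)² = (-80)² = 6400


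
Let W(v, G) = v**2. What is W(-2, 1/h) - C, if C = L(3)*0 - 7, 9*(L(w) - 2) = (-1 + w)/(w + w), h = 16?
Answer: 11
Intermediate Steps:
L(w) = 2 + (-1 + w)/(18*w) (L(w) = 2 + ((-1 + w)/(w + w))/9 = 2 + ((-1 + w)/((2*w)))/9 = 2 + ((-1 + w)*(1/(2*w)))/9 = 2 + ((-1 + w)/(2*w))/9 = 2 + (-1 + w)/(18*w))
C = -7 (C = ((1/18)*(-1 + 37*3)/3)*0 - 7 = ((1/18)*(1/3)*(-1 + 111))*0 - 7 = ((1/18)*(1/3)*110)*0 - 7 = (55/27)*0 - 7 = 0 - 7 = -7)
W(-2, 1/h) - C = (-2)**2 - 1*(-7) = 4 + 7 = 11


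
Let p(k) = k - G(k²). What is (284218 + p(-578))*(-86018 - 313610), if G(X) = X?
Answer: 20158834832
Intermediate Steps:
p(k) = k - k²
(284218 + p(-578))*(-86018 - 313610) = (284218 - 578*(1 - 1*(-578)))*(-86018 - 313610) = (284218 - 578*(1 + 578))*(-399628) = (284218 - 578*579)*(-399628) = (284218 - 334662)*(-399628) = -50444*(-399628) = 20158834832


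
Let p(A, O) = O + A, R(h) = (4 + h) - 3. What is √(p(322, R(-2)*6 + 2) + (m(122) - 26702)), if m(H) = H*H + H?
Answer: I*√11378 ≈ 106.67*I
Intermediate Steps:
R(h) = 1 + h
m(H) = H + H² (m(H) = H² + H = H + H²)
p(A, O) = A + O
√(p(322, R(-2)*6 + 2) + (m(122) - 26702)) = √((322 + ((1 - 2)*6 + 2)) + (122*(1 + 122) - 26702)) = √((322 + (-1*6 + 2)) + (122*123 - 26702)) = √((322 + (-6 + 2)) + (15006 - 26702)) = √((322 - 4) - 11696) = √(318 - 11696) = √(-11378) = I*√11378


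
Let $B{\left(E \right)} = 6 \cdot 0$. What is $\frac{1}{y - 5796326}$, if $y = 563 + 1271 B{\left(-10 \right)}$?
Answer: $- \frac{1}{5795763} \approx -1.7254 \cdot 10^{-7}$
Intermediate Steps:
$B{\left(E \right)} = 0$
$y = 563$ ($y = 563 + 1271 \cdot 0 = 563 + 0 = 563$)
$\frac{1}{y - 5796326} = \frac{1}{563 - 5796326} = \frac{1}{-5795763} = - \frac{1}{5795763}$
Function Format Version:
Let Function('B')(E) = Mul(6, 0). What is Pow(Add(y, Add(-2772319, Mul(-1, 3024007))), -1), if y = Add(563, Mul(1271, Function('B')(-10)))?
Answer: Rational(-1, 5795763) ≈ -1.7254e-7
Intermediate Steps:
Function('B')(E) = 0
y = 563 (y = Add(563, Mul(1271, 0)) = Add(563, 0) = 563)
Pow(Add(y, Add(-2772319, Mul(-1, 3024007))), -1) = Pow(Add(563, Add(-2772319, Mul(-1, 3024007))), -1) = Pow(Add(563, Add(-2772319, -3024007)), -1) = Pow(Add(563, -5796326), -1) = Pow(-5795763, -1) = Rational(-1, 5795763)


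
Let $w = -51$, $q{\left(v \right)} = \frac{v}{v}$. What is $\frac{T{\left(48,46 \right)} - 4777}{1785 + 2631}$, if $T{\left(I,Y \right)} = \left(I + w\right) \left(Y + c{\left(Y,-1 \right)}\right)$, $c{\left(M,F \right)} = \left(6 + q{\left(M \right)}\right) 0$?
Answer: $- \frac{4915}{4416} \approx -1.113$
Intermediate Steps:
$q{\left(v \right)} = 1$
$c{\left(M,F \right)} = 0$ ($c{\left(M,F \right)} = \left(6 + 1\right) 0 = 7 \cdot 0 = 0$)
$T{\left(I,Y \right)} = Y \left(-51 + I\right)$ ($T{\left(I,Y \right)} = \left(I - 51\right) \left(Y + 0\right) = \left(-51 + I\right) Y = Y \left(-51 + I\right)$)
$\frac{T{\left(48,46 \right)} - 4777}{1785 + 2631} = \frac{46 \left(-51 + 48\right) - 4777}{1785 + 2631} = \frac{46 \left(-3\right) - 4777}{4416} = \left(-138 - 4777\right) \frac{1}{4416} = \left(-4915\right) \frac{1}{4416} = - \frac{4915}{4416}$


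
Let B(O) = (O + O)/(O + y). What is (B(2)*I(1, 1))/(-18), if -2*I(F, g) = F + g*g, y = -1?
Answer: 2/9 ≈ 0.22222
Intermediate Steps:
B(O) = 2*O/(-1 + O) (B(O) = (O + O)/(O - 1) = (2*O)/(-1 + O) = 2*O/(-1 + O))
I(F, g) = -F/2 - g²/2 (I(F, g) = -(F + g*g)/2 = -(F + g²)/2 = -F/2 - g²/2)
(B(2)*I(1, 1))/(-18) = ((2*2/(-1 + 2))*(-½*1 - ½*1²))/(-18) = ((2*2/1)*(-½ - ½*1))*(-1/18) = ((2*2*1)*(-½ - ½))*(-1/18) = (4*(-1))*(-1/18) = -4*(-1/18) = 2/9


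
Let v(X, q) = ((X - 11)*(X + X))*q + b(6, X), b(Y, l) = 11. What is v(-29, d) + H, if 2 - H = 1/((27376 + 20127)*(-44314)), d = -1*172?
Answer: -839970965152433/2105047942 ≈ -3.9903e+5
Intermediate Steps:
d = -172
v(X, q) = 11 + 2*X*q*(-11 + X) (v(X, q) = ((X - 11)*(X + X))*q + 11 = ((-11 + X)*(2*X))*q + 11 = (2*X*(-11 + X))*q + 11 = 2*X*q*(-11 + X) + 11 = 11 + 2*X*q*(-11 + X))
H = 4210095885/2105047942 (H = 2 - 1/((27376 + 20127)*(-44314)) = 2 - (-1)/(47503*44314) = 2 - 1*(-1/2105047942) = 2 + 1/2105047942 = 4210095885/2105047942 ≈ 2.0000)
v(-29, d) + H = (11 - 22*(-29)*(-172) + 2*(-172)*(-29)²) + 4210095885/2105047942 = (11 - 109736 + 2*(-172)*841) + 4210095885/2105047942 = (11 - 109736 - 289304) + 4210095885/2105047942 = -399029 + 4210095885/2105047942 = -839970965152433/2105047942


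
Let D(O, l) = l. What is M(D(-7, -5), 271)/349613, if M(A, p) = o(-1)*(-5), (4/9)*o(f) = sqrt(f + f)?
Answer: -45*I*sqrt(2)/1398452 ≈ -4.5507e-5*I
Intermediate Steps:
o(f) = 9*sqrt(2)*sqrt(f)/4 (o(f) = 9*sqrt(f + f)/4 = 9*sqrt(2*f)/4 = 9*(sqrt(2)*sqrt(f))/4 = 9*sqrt(2)*sqrt(f)/4)
M(A, p) = -45*I*sqrt(2)/4 (M(A, p) = (9*sqrt(2)*sqrt(-1)/4)*(-5) = (9*sqrt(2)*I/4)*(-5) = (9*I*sqrt(2)/4)*(-5) = -45*I*sqrt(2)/4)
M(D(-7, -5), 271)/349613 = -45*I*sqrt(2)/4/349613 = -45*I*sqrt(2)/4*(1/349613) = -45*I*sqrt(2)/1398452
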